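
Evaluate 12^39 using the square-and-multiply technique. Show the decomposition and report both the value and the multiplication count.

Computing 12^39 by squaring (build up from 12^1; each line after the first costs one multiplication):

12^1 = 12
12^2 = (12^1)^2 = 12^2 = 144
12^4 = (12^2)^2 = 144^2 = 20736
12^8 = (12^4)^2 = 20736^2 = 429981696
12^9 = 12 * 12^8 = 12 * 429981696 = 5159780352
12^18 = (12^9)^2 = 5159780352^2 = 26623333280885243904
12^19 = 12 * 12^18 = 12 * 26623333280885243904 = 319479999370622926848
12^38 = (12^19)^2 = 319479999370622926848^2 = 102067469997853225734913580209377959215104
12^39 = 12 * 12^38 = 12 * 102067469997853225734913580209377959215104 = 1224809639974238708818962962512535510581248

Result: 1224809639974238708818962962512535510581248
Multiplications needed: 8 (8 lines after 12^1)

12^39 = 1224809639974238708818962962512535510581248. Using exponentiation by squaring, this requires 8 multiplications. The key idea: if the exponent is even, square the half-power; if odd, multiply by the base once.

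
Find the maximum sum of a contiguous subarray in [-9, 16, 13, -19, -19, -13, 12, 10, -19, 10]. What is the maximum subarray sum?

Using Kadane's algorithm on [-9, 16, 13, -19, -19, -13, 12, 10, -19, 10]:

Scanning through the array:
Position 1 (value 16): max_ending_here = 16, max_so_far = 16
Position 2 (value 13): max_ending_here = 29, max_so_far = 29
Position 3 (value -19): max_ending_here = 10, max_so_far = 29
Position 4 (value -19): max_ending_here = -9, max_so_far = 29
Position 5 (value -13): max_ending_here = -13, max_so_far = 29
Position 6 (value 12): max_ending_here = 12, max_so_far = 29
Position 7 (value 10): max_ending_here = 22, max_so_far = 29
Position 8 (value -19): max_ending_here = 3, max_so_far = 29
Position 9 (value 10): max_ending_here = 13, max_so_far = 29

Maximum subarray: [16, 13]
Maximum sum: 29

The maximum subarray is [16, 13] with sum 29. This subarray runs from index 1 to index 2.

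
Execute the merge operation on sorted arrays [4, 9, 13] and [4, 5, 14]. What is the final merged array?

Merging process:

Compare 4 vs 4: take 4 from left. Merged: [4]
Compare 9 vs 4: take 4 from right. Merged: [4, 4]
Compare 9 vs 5: take 5 from right. Merged: [4, 4, 5]
Compare 9 vs 14: take 9 from left. Merged: [4, 4, 5, 9]
Compare 13 vs 14: take 13 from left. Merged: [4, 4, 5, 9, 13]
Append remaining from right: [14]. Merged: [4, 4, 5, 9, 13, 14]

Final merged array: [4, 4, 5, 9, 13, 14]
Total comparisons: 5

The merged array is [4, 4, 5, 9, 13, 14], requiring 5 comparisons. The merge step runs in O(n) time where n is the total number of elements.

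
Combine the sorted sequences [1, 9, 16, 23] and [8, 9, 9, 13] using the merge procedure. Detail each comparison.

Merging process:

Compare 1 vs 8: take 1 from left. Merged: [1]
Compare 9 vs 8: take 8 from right. Merged: [1, 8]
Compare 9 vs 9: take 9 from left. Merged: [1, 8, 9]
Compare 16 vs 9: take 9 from right. Merged: [1, 8, 9, 9]
Compare 16 vs 9: take 9 from right. Merged: [1, 8, 9, 9, 9]
Compare 16 vs 13: take 13 from right. Merged: [1, 8, 9, 9, 9, 13]
Append remaining from left: [16, 23]. Merged: [1, 8, 9, 9, 9, 13, 16, 23]

Final merged array: [1, 8, 9, 9, 9, 13, 16, 23]
Total comparisons: 6

The merged array is [1, 8, 9, 9, 9, 13, 16, 23], requiring 6 comparisons. The merge step runs in O(n) time where n is the total number of elements.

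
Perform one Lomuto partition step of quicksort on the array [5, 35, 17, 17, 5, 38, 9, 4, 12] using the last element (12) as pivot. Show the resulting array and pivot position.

Lomuto partition with pivot = 12:

Initial array: [5, 35, 17, 17, 5, 38, 9, 4, 12]

arr[0]=5 <= 12: swap with position 0, array becomes [5, 35, 17, 17, 5, 38, 9, 4, 12]
arr[1]=35 > 12: no swap
arr[2]=17 > 12: no swap
arr[3]=17 > 12: no swap
arr[4]=5 <= 12: swap with position 1, array becomes [5, 5, 17, 17, 35, 38, 9, 4, 12]
arr[5]=38 > 12: no swap
arr[6]=9 <= 12: swap with position 2, array becomes [5, 5, 9, 17, 35, 38, 17, 4, 12]
arr[7]=4 <= 12: swap with position 3, array becomes [5, 5, 9, 4, 35, 38, 17, 17, 12]

Place pivot at position 4: [5, 5, 9, 4, 12, 38, 17, 17, 35]
Pivot position: 4

After partitioning with pivot 12, the array becomes [5, 5, 9, 4, 12, 38, 17, 17, 35]. The pivot is placed at index 4. All elements to the left of the pivot are <= 12, and all elements to the right are > 12.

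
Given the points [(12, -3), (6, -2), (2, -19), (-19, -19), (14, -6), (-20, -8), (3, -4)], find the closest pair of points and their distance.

Computing all pairwise distances among 7 points:

d((12, -3), (6, -2)) = 6.0828
d((12, -3), (2, -19)) = 18.868
d((12, -3), (-19, -19)) = 34.8855
d((12, -3), (14, -6)) = 3.6056 <-- minimum
d((12, -3), (-20, -8)) = 32.3883
d((12, -3), (3, -4)) = 9.0554
d((6, -2), (2, -19)) = 17.4642
d((6, -2), (-19, -19)) = 30.2324
d((6, -2), (14, -6)) = 8.9443
d((6, -2), (-20, -8)) = 26.6833
d((6, -2), (3, -4)) = 3.6056 <-- minimum
d((2, -19), (-19, -19)) = 21.0
d((2, -19), (14, -6)) = 17.6918
d((2, -19), (-20, -8)) = 24.5967
d((2, -19), (3, -4)) = 15.0333
d((-19, -19), (14, -6)) = 35.4683
d((-19, -19), (-20, -8)) = 11.0454
d((-19, -19), (3, -4)) = 26.6271
d((14, -6), (-20, -8)) = 34.0588
d((14, -6), (3, -4)) = 11.1803
d((-20, -8), (3, -4)) = 23.3452

Minimum distance: 3.6056 (tie among 2 pairs: (12, -3) and (14, -6); (6, -2) and (3, -4))

The minimum Euclidean distance is 3.6056. There is a tie: 2 pairs achieve this minimum — (12, -3) and (14, -6); (6, -2) and (3, -4). Any of these is a valid closest pair. For 7 points, brute-force pairwise comparison is shown above. For large n, the divide-and-conquer algorithm (sort by x, recurse on halves, check the dividing strip) achieves O(n log n).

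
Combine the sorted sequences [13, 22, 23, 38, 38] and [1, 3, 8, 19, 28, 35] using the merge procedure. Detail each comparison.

Merging process:

Compare 13 vs 1: take 1 from right. Merged: [1]
Compare 13 vs 3: take 3 from right. Merged: [1, 3]
Compare 13 vs 8: take 8 from right. Merged: [1, 3, 8]
Compare 13 vs 19: take 13 from left. Merged: [1, 3, 8, 13]
Compare 22 vs 19: take 19 from right. Merged: [1, 3, 8, 13, 19]
Compare 22 vs 28: take 22 from left. Merged: [1, 3, 8, 13, 19, 22]
Compare 23 vs 28: take 23 from left. Merged: [1, 3, 8, 13, 19, 22, 23]
Compare 38 vs 28: take 28 from right. Merged: [1, 3, 8, 13, 19, 22, 23, 28]
Compare 38 vs 35: take 35 from right. Merged: [1, 3, 8, 13, 19, 22, 23, 28, 35]
Append remaining from left: [38, 38]. Merged: [1, 3, 8, 13, 19, 22, 23, 28, 35, 38, 38]

Final merged array: [1, 3, 8, 13, 19, 22, 23, 28, 35, 38, 38]
Total comparisons: 9

The merged array is [1, 3, 8, 13, 19, 22, 23, 28, 35, 38, 38], requiring 9 comparisons. The merge step runs in O(n) time where n is the total number of elements.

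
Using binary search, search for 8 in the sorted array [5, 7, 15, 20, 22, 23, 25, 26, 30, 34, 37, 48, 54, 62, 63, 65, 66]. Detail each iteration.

Binary search for 8 in [5, 7, 15, 20, 22, 23, 25, 26, 30, 34, 37, 48, 54, 62, 63, 65, 66]:

lo=0, hi=16, mid=8, arr[mid]=30 -> 30 > 8, search left half
lo=0, hi=7, mid=3, arr[mid]=20 -> 20 > 8, search left half
lo=0, hi=2, mid=1, arr[mid]=7 -> 7 < 8, search right half
lo=2, hi=2, mid=2, arr[mid]=15 -> 15 > 8, search left half
lo=2 > hi=1, target 8 not found

Binary search determines that 8 is not in the array after 4 comparisons. The search space was exhausted without finding the target.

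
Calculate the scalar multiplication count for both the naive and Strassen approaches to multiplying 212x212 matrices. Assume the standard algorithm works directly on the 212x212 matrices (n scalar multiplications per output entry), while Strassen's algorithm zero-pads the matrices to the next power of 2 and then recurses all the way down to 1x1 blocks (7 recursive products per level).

Matrix multiplication for 212x212 matrices:

Strassen's algorithm requires power-of-2 dimensions. Pad 212x212 to 256x256 (next power of 2).

Standard algorithm: 212^3 = 9528128 multiplications
Strassen's algorithm: 7^(log2(256)) = 7^8 = 5764801 multiplications
Savings: 9528128 - 5764801 = 3763327 multiplications

Standard: 9528128 multiplications (212^3). Strassen: 5764801 multiplications (7^8, after padding to 256x256). Strassen reduces 8 recursive multiplications to 7 at each level.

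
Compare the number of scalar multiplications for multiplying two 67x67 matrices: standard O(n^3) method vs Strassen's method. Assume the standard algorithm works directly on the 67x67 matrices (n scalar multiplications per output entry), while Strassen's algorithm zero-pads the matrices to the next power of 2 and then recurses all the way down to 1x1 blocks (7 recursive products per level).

Matrix multiplication for 67x67 matrices:

Strassen's algorithm requires power-of-2 dimensions. Pad 67x67 to 128x128 (next power of 2).

Standard algorithm: 67^3 = 300763 multiplications
Strassen's algorithm: 7^(log2(128)) = 7^7 = 823543 multiplications
Difference: 300763 - 823543 = -522780 (Strassen uses MORE here due to padding overhead — for small or just-over-power-of-2 n, padding can outweigh the per-level savings)

Standard: 300763 multiplications (67^3). Strassen: 823543 multiplications (7^7, after padding to 128x128). Strassen reduces 8 recursive multiplications to 7 at each level.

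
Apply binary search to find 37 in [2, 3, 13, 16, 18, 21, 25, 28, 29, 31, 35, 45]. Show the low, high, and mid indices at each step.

Binary search for 37 in [2, 3, 13, 16, 18, 21, 25, 28, 29, 31, 35, 45]:

lo=0, hi=11, mid=5, arr[mid]=21 -> 21 < 37, search right half
lo=6, hi=11, mid=8, arr[mid]=29 -> 29 < 37, search right half
lo=9, hi=11, mid=10, arr[mid]=35 -> 35 < 37, search right half
lo=11, hi=11, mid=11, arr[mid]=45 -> 45 > 37, search left half
lo=11 > hi=10, target 37 not found

Binary search determines that 37 is not in the array after 4 comparisons. The search space was exhausted without finding the target.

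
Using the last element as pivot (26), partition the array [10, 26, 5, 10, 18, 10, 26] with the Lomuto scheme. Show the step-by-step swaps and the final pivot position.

Lomuto partition with pivot = 26:

Initial array: [10, 26, 5, 10, 18, 10, 26]

arr[0]=10 <= 26: swap with position 0, array becomes [10, 26, 5, 10, 18, 10, 26]
arr[1]=26 <= 26: swap with position 1, array becomes [10, 26, 5, 10, 18, 10, 26]
arr[2]=5 <= 26: swap with position 2, array becomes [10, 26, 5, 10, 18, 10, 26]
arr[3]=10 <= 26: swap with position 3, array becomes [10, 26, 5, 10, 18, 10, 26]
arr[4]=18 <= 26: swap with position 4, array becomes [10, 26, 5, 10, 18, 10, 26]
arr[5]=10 <= 26: swap with position 5, array becomes [10, 26, 5, 10, 18, 10, 26]

Place pivot at position 6: [10, 26, 5, 10, 18, 10, 26]
Pivot position: 6

After partitioning with pivot 26, the array becomes [10, 26, 5, 10, 18, 10, 26]. The pivot is placed at index 6. All elements to the left of the pivot are <= 26, and all elements to the right are > 26.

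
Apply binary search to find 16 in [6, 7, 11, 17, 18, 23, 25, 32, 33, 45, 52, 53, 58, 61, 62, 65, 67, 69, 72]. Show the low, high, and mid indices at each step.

Binary search for 16 in [6, 7, 11, 17, 18, 23, 25, 32, 33, 45, 52, 53, 58, 61, 62, 65, 67, 69, 72]:

lo=0, hi=18, mid=9, arr[mid]=45 -> 45 > 16, search left half
lo=0, hi=8, mid=4, arr[mid]=18 -> 18 > 16, search left half
lo=0, hi=3, mid=1, arr[mid]=7 -> 7 < 16, search right half
lo=2, hi=3, mid=2, arr[mid]=11 -> 11 < 16, search right half
lo=3, hi=3, mid=3, arr[mid]=17 -> 17 > 16, search left half
lo=3 > hi=2, target 16 not found

Binary search determines that 16 is not in the array after 5 comparisons. The search space was exhausted without finding the target.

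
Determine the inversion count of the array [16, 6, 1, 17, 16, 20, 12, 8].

Finding inversions in [16, 6, 1, 17, 16, 20, 12, 8]:

(0, 1): arr[0]=16 > arr[1]=6
(0, 2): arr[0]=16 > arr[2]=1
(0, 6): arr[0]=16 > arr[6]=12
(0, 7): arr[0]=16 > arr[7]=8
(1, 2): arr[1]=6 > arr[2]=1
(3, 4): arr[3]=17 > arr[4]=16
(3, 6): arr[3]=17 > arr[6]=12
(3, 7): arr[3]=17 > arr[7]=8
(4, 6): arr[4]=16 > arr[6]=12
(4, 7): arr[4]=16 > arr[7]=8
(5, 6): arr[5]=20 > arr[6]=12
(5, 7): arr[5]=20 > arr[7]=8
(6, 7): arr[6]=12 > arr[7]=8

Total inversions: 13

The array has 13 inversion(s): (0,1), (0,2), (0,6), (0,7), (1,2), (3,4), (3,6), (3,7), (4,6), (4,7), (5,6), (5,7), (6,7). Each pair (i,j) satisfies i < j and arr[i] > arr[j].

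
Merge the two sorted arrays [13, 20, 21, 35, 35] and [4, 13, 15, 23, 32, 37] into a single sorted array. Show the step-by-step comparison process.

Merging process:

Compare 13 vs 4: take 4 from right. Merged: [4]
Compare 13 vs 13: take 13 from left. Merged: [4, 13]
Compare 20 vs 13: take 13 from right. Merged: [4, 13, 13]
Compare 20 vs 15: take 15 from right. Merged: [4, 13, 13, 15]
Compare 20 vs 23: take 20 from left. Merged: [4, 13, 13, 15, 20]
Compare 21 vs 23: take 21 from left. Merged: [4, 13, 13, 15, 20, 21]
Compare 35 vs 23: take 23 from right. Merged: [4, 13, 13, 15, 20, 21, 23]
Compare 35 vs 32: take 32 from right. Merged: [4, 13, 13, 15, 20, 21, 23, 32]
Compare 35 vs 37: take 35 from left. Merged: [4, 13, 13, 15, 20, 21, 23, 32, 35]
Compare 35 vs 37: take 35 from left. Merged: [4, 13, 13, 15, 20, 21, 23, 32, 35, 35]
Append remaining from right: [37]. Merged: [4, 13, 13, 15, 20, 21, 23, 32, 35, 35, 37]

Final merged array: [4, 13, 13, 15, 20, 21, 23, 32, 35, 35, 37]
Total comparisons: 10

The merged array is [4, 13, 13, 15, 20, 21, 23, 32, 35, 35, 37], requiring 10 comparisons. The merge step runs in O(n) time where n is the total number of elements.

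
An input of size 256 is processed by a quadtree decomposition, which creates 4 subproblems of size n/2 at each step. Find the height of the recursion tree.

For divide and conquer with division factor 2:

Problem sizes at each level:
Level 0: 256
Level 1: 128
Level 2: 64
Level 3: 32
Level 4: 16
Level 5: 8
Level 6: 4
Level 7: 2
Level 8: 1

The root is level 0 and the size-1 base case is level 8 (the tree spans levels 0 through 8, i.e. 9 levels counting the root), so the depth is the number of divisions: log_2(256) = 8

The recursion tree depth is log_2(256) = 8. At each level, the problem size is divided by 2, so it takes 8 divisions to reduce to a base case of size 1. The algorithm makes 4 recursive calls at each level.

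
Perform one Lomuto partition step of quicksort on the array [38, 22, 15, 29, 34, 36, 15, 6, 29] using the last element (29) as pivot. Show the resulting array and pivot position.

Lomuto partition with pivot = 29:

Initial array: [38, 22, 15, 29, 34, 36, 15, 6, 29]

arr[0]=38 > 29: no swap
arr[1]=22 <= 29: swap with position 0, array becomes [22, 38, 15, 29, 34, 36, 15, 6, 29]
arr[2]=15 <= 29: swap with position 1, array becomes [22, 15, 38, 29, 34, 36, 15, 6, 29]
arr[3]=29 <= 29: swap with position 2, array becomes [22, 15, 29, 38, 34, 36, 15, 6, 29]
arr[4]=34 > 29: no swap
arr[5]=36 > 29: no swap
arr[6]=15 <= 29: swap with position 3, array becomes [22, 15, 29, 15, 34, 36, 38, 6, 29]
arr[7]=6 <= 29: swap with position 4, array becomes [22, 15, 29, 15, 6, 36, 38, 34, 29]

Place pivot at position 5: [22, 15, 29, 15, 6, 29, 38, 34, 36]
Pivot position: 5

After partitioning with pivot 29, the array becomes [22, 15, 29, 15, 6, 29, 38, 34, 36]. The pivot is placed at index 5. All elements to the left of the pivot are <= 29, and all elements to the right are > 29.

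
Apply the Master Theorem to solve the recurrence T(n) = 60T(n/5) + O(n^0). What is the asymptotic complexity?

Master Theorem for T(n) = 60T(n/5) + O(n^0):

a = 60, b = 5, c = 0
log_b(a) = log_5(60) = 2.5440

Case 1: c = 0 < log_5(60) = 2.5440
T(n) = O(n^(log_5 60))

For T(n) = 60T(n/5) + O(n^0): log_5(60) = 2.5440. This is Case 1 of the Master Theorem (c < log_b(a), work dominated by leaves), giving O(n^(log_5 60)).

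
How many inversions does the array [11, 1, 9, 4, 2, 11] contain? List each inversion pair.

Finding inversions in [11, 1, 9, 4, 2, 11]:

(0, 1): arr[0]=11 > arr[1]=1
(0, 2): arr[0]=11 > arr[2]=9
(0, 3): arr[0]=11 > arr[3]=4
(0, 4): arr[0]=11 > arr[4]=2
(2, 3): arr[2]=9 > arr[3]=4
(2, 4): arr[2]=9 > arr[4]=2
(3, 4): arr[3]=4 > arr[4]=2

Total inversions: 7

The array has 7 inversion(s): (0,1), (0,2), (0,3), (0,4), (2,3), (2,4), (3,4). Each pair (i,j) satisfies i < j and arr[i] > arr[j].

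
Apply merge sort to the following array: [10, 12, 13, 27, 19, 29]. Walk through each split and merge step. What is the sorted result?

Merge sort trace:

Split: [10, 12, 13, 27, 19, 29] -> [10, 12, 13] and [27, 19, 29]
  Split: [10, 12, 13] -> [10] and [12, 13]
    Split: [12, 13] -> [12] and [13]
    Merge: [12] + [13] -> [12, 13]
  Merge: [10] + [12, 13] -> [10, 12, 13]
  Split: [27, 19, 29] -> [27] and [19, 29]
    Split: [19, 29] -> [19] and [29]
    Merge: [19] + [29] -> [19, 29]
  Merge: [27] + [19, 29] -> [19, 27, 29]
Merge: [10, 12, 13] + [19, 27, 29] -> [10, 12, 13, 19, 27, 29]

Final sorted array: [10, 12, 13, 19, 27, 29]

The merge sort proceeds by recursively splitting the array and merging sorted halves.
After all merges, the sorted array is [10, 12, 13, 19, 27, 29].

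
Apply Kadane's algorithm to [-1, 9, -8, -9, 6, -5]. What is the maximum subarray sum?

Using Kadane's algorithm on [-1, 9, -8, -9, 6, -5]:

Scanning through the array:
Position 1 (value 9): max_ending_here = 9, max_so_far = 9
Position 2 (value -8): max_ending_here = 1, max_so_far = 9
Position 3 (value -9): max_ending_here = -8, max_so_far = 9
Position 4 (value 6): max_ending_here = 6, max_so_far = 9
Position 5 (value -5): max_ending_here = 1, max_so_far = 9

Maximum subarray: [9]
Maximum sum: 9

The maximum subarray is [9] with sum 9. This subarray runs from index 1 to index 1.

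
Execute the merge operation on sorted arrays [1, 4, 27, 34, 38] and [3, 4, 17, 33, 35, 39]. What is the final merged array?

Merging process:

Compare 1 vs 3: take 1 from left. Merged: [1]
Compare 4 vs 3: take 3 from right. Merged: [1, 3]
Compare 4 vs 4: take 4 from left. Merged: [1, 3, 4]
Compare 27 vs 4: take 4 from right. Merged: [1, 3, 4, 4]
Compare 27 vs 17: take 17 from right. Merged: [1, 3, 4, 4, 17]
Compare 27 vs 33: take 27 from left. Merged: [1, 3, 4, 4, 17, 27]
Compare 34 vs 33: take 33 from right. Merged: [1, 3, 4, 4, 17, 27, 33]
Compare 34 vs 35: take 34 from left. Merged: [1, 3, 4, 4, 17, 27, 33, 34]
Compare 38 vs 35: take 35 from right. Merged: [1, 3, 4, 4, 17, 27, 33, 34, 35]
Compare 38 vs 39: take 38 from left. Merged: [1, 3, 4, 4, 17, 27, 33, 34, 35, 38]
Append remaining from right: [39]. Merged: [1, 3, 4, 4, 17, 27, 33, 34, 35, 38, 39]

Final merged array: [1, 3, 4, 4, 17, 27, 33, 34, 35, 38, 39]
Total comparisons: 10

The merged array is [1, 3, 4, 4, 17, 27, 33, 34, 35, 38, 39], requiring 10 comparisons. The merge step runs in O(n) time where n is the total number of elements.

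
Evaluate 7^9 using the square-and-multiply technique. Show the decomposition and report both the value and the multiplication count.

Computing 7^9 by squaring (build up from 7^1; each line after the first costs one multiplication):

7^1 = 7
7^2 = (7^1)^2 = 7^2 = 49
7^4 = (7^2)^2 = 49^2 = 2401
7^8 = (7^4)^2 = 2401^2 = 5764801
7^9 = 7 * 7^8 = 7 * 5764801 = 40353607

Result: 40353607
Multiplications needed: 4 (4 lines after 7^1)

7^9 = 40353607. Using exponentiation by squaring, this requires 4 multiplications. The key idea: if the exponent is even, square the half-power; if odd, multiply by the base once.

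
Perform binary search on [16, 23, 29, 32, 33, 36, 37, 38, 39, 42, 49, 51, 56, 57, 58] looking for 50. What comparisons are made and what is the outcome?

Binary search for 50 in [16, 23, 29, 32, 33, 36, 37, 38, 39, 42, 49, 51, 56, 57, 58]:

lo=0, hi=14, mid=7, arr[mid]=38 -> 38 < 50, search right half
lo=8, hi=14, mid=11, arr[mid]=51 -> 51 > 50, search left half
lo=8, hi=10, mid=9, arr[mid]=42 -> 42 < 50, search right half
lo=10, hi=10, mid=10, arr[mid]=49 -> 49 < 50, search right half
lo=11 > hi=10, target 50 not found

Binary search determines that 50 is not in the array after 4 comparisons. The search space was exhausted without finding the target.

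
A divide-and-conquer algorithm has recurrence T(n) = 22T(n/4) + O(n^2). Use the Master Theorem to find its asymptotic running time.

Master Theorem for T(n) = 22T(n/4) + O(n^2):

a = 22, b = 4, c = 2
log_b(a) = log_4(22) = 2.2297

Case 1: c = 2 < log_4(22) = 2.2297
T(n) = O(n^(log_4 22))

For T(n) = 22T(n/4) + O(n^2): log_4(22) = 2.2297. This is Case 1 of the Master Theorem (c < log_b(a), work dominated by leaves), giving O(n^(log_4 22)).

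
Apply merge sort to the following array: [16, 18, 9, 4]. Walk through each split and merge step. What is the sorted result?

Merge sort trace:

Split: [16, 18, 9, 4] -> [16, 18] and [9, 4]
  Split: [16, 18] -> [16] and [18]
  Merge: [16] + [18] -> [16, 18]
  Split: [9, 4] -> [9] and [4]
  Merge: [9] + [4] -> [4, 9]
Merge: [16, 18] + [4, 9] -> [4, 9, 16, 18]

Final sorted array: [4, 9, 16, 18]

The merge sort proceeds by recursively splitting the array and merging sorted halves.
After all merges, the sorted array is [4, 9, 16, 18].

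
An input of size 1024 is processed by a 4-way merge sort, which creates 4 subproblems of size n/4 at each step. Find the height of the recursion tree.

For divide and conquer with division factor 4:

Problem sizes at each level:
Level 0: 1024
Level 1: 256
Level 2: 64
Level 3: 16
Level 4: 4
Level 5: 1

The root is level 0 and the size-1 base case is level 5 (the tree spans levels 0 through 5, i.e. 6 levels counting the root), so the depth is the number of divisions: log_4(1024) = 5

The recursion tree depth is log_4(1024) = 5. At each level, the problem size is divided by 4, so it takes 5 divisions to reduce to a base case of size 1. The algorithm makes 4 recursive calls at each level.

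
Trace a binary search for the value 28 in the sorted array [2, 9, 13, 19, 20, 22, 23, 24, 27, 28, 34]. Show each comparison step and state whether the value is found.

Binary search for 28 in [2, 9, 13, 19, 20, 22, 23, 24, 27, 28, 34]:

lo=0, hi=10, mid=5, arr[mid]=22 -> 22 < 28, search right half
lo=6, hi=10, mid=8, arr[mid]=27 -> 27 < 28, search right half
lo=9, hi=10, mid=9, arr[mid]=28 -> Found target at index 9!

Binary search finds 28 at index 9 after 3 comparisons. The search repeatedly halves the search space by comparing with the middle element.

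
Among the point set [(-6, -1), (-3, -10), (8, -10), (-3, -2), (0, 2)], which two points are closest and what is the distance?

Computing all pairwise distances among 5 points:

d((-6, -1), (-3, -10)) = 9.4868
d((-6, -1), (8, -10)) = 16.6433
d((-6, -1), (-3, -2)) = 3.1623 <-- minimum
d((-6, -1), (0, 2)) = 6.7082
d((-3, -10), (8, -10)) = 11.0
d((-3, -10), (-3, -2)) = 8.0
d((-3, -10), (0, 2)) = 12.3693
d((8, -10), (-3, -2)) = 13.6015
d((8, -10), (0, 2)) = 14.4222
d((-3, -2), (0, 2)) = 5.0

Closest pair: (-6, -1) and (-3, -2) with distance 3.1623

The closest pair is (-6, -1) and (-3, -2) with Euclidean distance 3.1623. For 5 points, brute-force pairwise comparison is shown above. For large n, the divide-and-conquer algorithm (sort by x, recurse on halves, check the dividing strip) achieves O(n log n).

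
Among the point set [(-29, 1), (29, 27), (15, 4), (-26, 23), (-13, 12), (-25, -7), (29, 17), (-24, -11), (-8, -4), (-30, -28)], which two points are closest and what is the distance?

Computing all pairwise distances among 10 points:

d((-29, 1), (29, 27)) = 63.561
d((-29, 1), (15, 4)) = 44.1022
d((-29, 1), (-26, 23)) = 22.2036
d((-29, 1), (-13, 12)) = 19.4165
d((-29, 1), (-25, -7)) = 8.9443
d((-29, 1), (29, 17)) = 60.1664
d((-29, 1), (-24, -11)) = 13.0
d((-29, 1), (-8, -4)) = 21.587
d((-29, 1), (-30, -28)) = 29.0172
d((29, 27), (15, 4)) = 26.9258
d((29, 27), (-26, 23)) = 55.1453
d((29, 27), (-13, 12)) = 44.5982
d((29, 27), (-25, -7)) = 63.8122
d((29, 27), (29, 17)) = 10.0
d((29, 27), (-24, -11)) = 65.215
d((29, 27), (-8, -4)) = 48.2701
d((29, 27), (-30, -28)) = 80.6598
d((15, 4), (-26, 23)) = 45.1885
d((15, 4), (-13, 12)) = 29.1204
d((15, 4), (-25, -7)) = 41.4849
d((15, 4), (29, 17)) = 19.105
d((15, 4), (-24, -11)) = 41.7852
d((15, 4), (-8, -4)) = 24.3516
d((15, 4), (-30, -28)) = 55.2178
d((-26, 23), (-13, 12)) = 17.0294
d((-26, 23), (-25, -7)) = 30.0167
d((-26, 23), (29, 17)) = 55.3263
d((-26, 23), (-24, -11)) = 34.0588
d((-26, 23), (-8, -4)) = 32.45
d((-26, 23), (-30, -28)) = 51.1566
d((-13, 12), (-25, -7)) = 22.4722
d((-13, 12), (29, 17)) = 42.2966
d((-13, 12), (-24, -11)) = 25.4951
d((-13, 12), (-8, -4)) = 16.7631
d((-13, 12), (-30, -28)) = 43.4626
d((-25, -7), (29, 17)) = 59.0931
d((-25, -7), (-24, -11)) = 4.1231 <-- minimum
d((-25, -7), (-8, -4)) = 17.2627
d((-25, -7), (-30, -28)) = 21.587
d((29, 17), (-24, -11)) = 59.9416
d((29, 17), (-8, -4)) = 42.5441
d((29, 17), (-30, -28)) = 74.2024
d((-24, -11), (-8, -4)) = 17.4642
d((-24, -11), (-30, -28)) = 18.0278
d((-8, -4), (-30, -28)) = 32.5576

Closest pair: (-25, -7) and (-24, -11) with distance 4.1231

The closest pair is (-25, -7) and (-24, -11) with Euclidean distance 4.1231. For 10 points, brute-force pairwise comparison is shown above. For large n, the divide-and-conquer algorithm (sort by x, recurse on halves, check the dividing strip) achieves O(n log n).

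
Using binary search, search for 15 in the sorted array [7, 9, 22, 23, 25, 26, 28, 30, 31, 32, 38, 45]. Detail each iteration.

Binary search for 15 in [7, 9, 22, 23, 25, 26, 28, 30, 31, 32, 38, 45]:

lo=0, hi=11, mid=5, arr[mid]=26 -> 26 > 15, search left half
lo=0, hi=4, mid=2, arr[mid]=22 -> 22 > 15, search left half
lo=0, hi=1, mid=0, arr[mid]=7 -> 7 < 15, search right half
lo=1, hi=1, mid=1, arr[mid]=9 -> 9 < 15, search right half
lo=2 > hi=1, target 15 not found

Binary search determines that 15 is not in the array after 4 comparisons. The search space was exhausted without finding the target.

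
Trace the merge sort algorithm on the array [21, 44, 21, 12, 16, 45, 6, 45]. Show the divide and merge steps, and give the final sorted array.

Merge sort trace:

Split: [21, 44, 21, 12, 16, 45, 6, 45] -> [21, 44, 21, 12] and [16, 45, 6, 45]
  Split: [21, 44, 21, 12] -> [21, 44] and [21, 12]
    Split: [21, 44] -> [21] and [44]
    Merge: [21] + [44] -> [21, 44]
    Split: [21, 12] -> [21] and [12]
    Merge: [21] + [12] -> [12, 21]
  Merge: [21, 44] + [12, 21] -> [12, 21, 21, 44]
  Split: [16, 45, 6, 45] -> [16, 45] and [6, 45]
    Split: [16, 45] -> [16] and [45]
    Merge: [16] + [45] -> [16, 45]
    Split: [6, 45] -> [6] and [45]
    Merge: [6] + [45] -> [6, 45]
  Merge: [16, 45] + [6, 45] -> [6, 16, 45, 45]
Merge: [12, 21, 21, 44] + [6, 16, 45, 45] -> [6, 12, 16, 21, 21, 44, 45, 45]

Final sorted array: [6, 12, 16, 21, 21, 44, 45, 45]

The merge sort proceeds by recursively splitting the array and merging sorted halves.
After all merges, the sorted array is [6, 12, 16, 21, 21, 44, 45, 45].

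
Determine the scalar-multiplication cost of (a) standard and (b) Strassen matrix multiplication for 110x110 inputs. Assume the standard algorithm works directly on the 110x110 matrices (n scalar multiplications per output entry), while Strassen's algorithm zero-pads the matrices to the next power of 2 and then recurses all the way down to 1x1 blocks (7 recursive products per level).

Matrix multiplication for 110x110 matrices:

Strassen's algorithm requires power-of-2 dimensions. Pad 110x110 to 128x128 (next power of 2).

Standard algorithm: 110^3 = 1331000 multiplications
Strassen's algorithm: 7^(log2(128)) = 7^7 = 823543 multiplications
Savings: 1331000 - 823543 = 507457 multiplications

Standard: 1331000 multiplications (110^3). Strassen: 823543 multiplications (7^7, after padding to 128x128). Strassen reduces 8 recursive multiplications to 7 at each level.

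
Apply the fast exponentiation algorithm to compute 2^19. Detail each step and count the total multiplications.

Computing 2^19 by squaring (build up from 2^1; each line after the first costs one multiplication):

2^1 = 2
2^2 = (2^1)^2 = 2^2 = 4
2^4 = (2^2)^2 = 4^2 = 16
2^8 = (2^4)^2 = 16^2 = 256
2^9 = 2 * 2^8 = 2 * 256 = 512
2^18 = (2^9)^2 = 512^2 = 262144
2^19 = 2 * 2^18 = 2 * 262144 = 524288

Result: 524288
Multiplications needed: 6 (6 lines after 2^1)

2^19 = 524288. Using exponentiation by squaring, this requires 6 multiplications. The key idea: if the exponent is even, square the half-power; if odd, multiply by the base once.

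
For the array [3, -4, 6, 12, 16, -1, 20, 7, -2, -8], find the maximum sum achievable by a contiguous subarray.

Using Kadane's algorithm on [3, -4, 6, 12, 16, -1, 20, 7, -2, -8]:

Scanning through the array:
Position 1 (value -4): max_ending_here = -1, max_so_far = 3
Position 2 (value 6): max_ending_here = 6, max_so_far = 6
Position 3 (value 12): max_ending_here = 18, max_so_far = 18
Position 4 (value 16): max_ending_here = 34, max_so_far = 34
Position 5 (value -1): max_ending_here = 33, max_so_far = 34
Position 6 (value 20): max_ending_here = 53, max_so_far = 53
Position 7 (value 7): max_ending_here = 60, max_so_far = 60
Position 8 (value -2): max_ending_here = 58, max_so_far = 60
Position 9 (value -8): max_ending_here = 50, max_so_far = 60

Maximum subarray: [6, 12, 16, -1, 20, 7]
Maximum sum: 60

The maximum subarray is [6, 12, 16, -1, 20, 7] with sum 60. This subarray runs from index 2 to index 7.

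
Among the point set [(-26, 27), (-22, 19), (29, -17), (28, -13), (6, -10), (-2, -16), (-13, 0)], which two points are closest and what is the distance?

Computing all pairwise distances among 7 points:

d((-26, 27), (-22, 19)) = 8.9443
d((-26, 27), (29, -17)) = 70.4344
d((-26, 27), (28, -13)) = 67.2012
d((-26, 27), (6, -10)) = 48.9183
d((-26, 27), (-2, -16)) = 49.2443
d((-26, 27), (-13, 0)) = 29.9666
d((-22, 19), (29, -17)) = 62.426
d((-22, 19), (28, -13)) = 59.3633
d((-22, 19), (6, -10)) = 40.3113
d((-22, 19), (-2, -16)) = 40.3113
d((-22, 19), (-13, 0)) = 21.0238
d((29, -17), (28, -13)) = 4.1231 <-- minimum
d((29, -17), (6, -10)) = 24.0416
d((29, -17), (-2, -16)) = 31.0161
d((29, -17), (-13, 0)) = 45.31
d((28, -13), (6, -10)) = 22.2036
d((28, -13), (-2, -16)) = 30.1496
d((28, -13), (-13, 0)) = 43.0116
d((6, -10), (-2, -16)) = 10.0
d((6, -10), (-13, 0)) = 21.4709
d((-2, -16), (-13, 0)) = 19.4165

Closest pair: (29, -17) and (28, -13) with distance 4.1231

The closest pair is (29, -17) and (28, -13) with Euclidean distance 4.1231. For 7 points, brute-force pairwise comparison is shown above. For large n, the divide-and-conquer algorithm (sort by x, recurse on halves, check the dividing strip) achieves O(n log n).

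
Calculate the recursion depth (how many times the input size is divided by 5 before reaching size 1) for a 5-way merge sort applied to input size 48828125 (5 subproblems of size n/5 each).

For divide and conquer with division factor 5:

Problem sizes at each level:
Level 0: 48828125
Level 1: 9765625
Level 2: 1953125
Level 3: 390625
Level 4: 78125
Level 5: 15625
Level 6: 3125
Level 7: 625
Level 8: 125
Level 9: 25
Level 10: 5
Level 11: 1

The root is level 0 and the size-1 base case is level 11 (the tree spans levels 0 through 11, i.e. 12 levels counting the root), so the depth is the number of divisions: log_5(48828125) = 11

The recursion tree depth is log_5(48828125) = 11. At each level, the problem size is divided by 5, so it takes 11 divisions to reduce to a base case of size 1. The algorithm makes 5 recursive calls at each level.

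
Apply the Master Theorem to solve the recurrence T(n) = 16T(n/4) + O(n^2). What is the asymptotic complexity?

Master Theorem for T(n) = 16T(n/4) + O(n^2):

a = 16, b = 4, c = 2
log_b(a) = log_4(16) = 2.0000

Case 2: c = 2 = log_4(16) = 2.0000
T(n) = O(n^2 log n) = O(n^2 log n)

For T(n) = 16T(n/4) + O(n^2): log_4(16) = 2.0000. This is Case 2 of the Master Theorem (c = log_b(a), equal work at all levels), giving O(n^2 log n).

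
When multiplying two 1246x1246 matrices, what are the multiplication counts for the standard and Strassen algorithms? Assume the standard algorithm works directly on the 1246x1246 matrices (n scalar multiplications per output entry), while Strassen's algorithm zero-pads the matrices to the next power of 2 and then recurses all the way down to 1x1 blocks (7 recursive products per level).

Matrix multiplication for 1246x1246 matrices:

Strassen's algorithm requires power-of-2 dimensions. Pad 1246x1246 to 2048x2048 (next power of 2).

Standard algorithm: 1246^3 = 1934434936 multiplications
Strassen's algorithm: 7^(log2(2048)) = 7^11 = 1977326743 multiplications
Difference: 1934434936 - 1977326743 = -42891807 (Strassen uses MORE here due to padding overhead — for small or just-over-power-of-2 n, padding can outweigh the per-level savings)

Standard: 1934434936 multiplications (1246^3). Strassen: 1977326743 multiplications (7^11, after padding to 2048x2048). Strassen reduces 8 recursive multiplications to 7 at each level.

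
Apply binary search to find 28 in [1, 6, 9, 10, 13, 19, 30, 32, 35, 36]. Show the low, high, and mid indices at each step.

Binary search for 28 in [1, 6, 9, 10, 13, 19, 30, 32, 35, 36]:

lo=0, hi=9, mid=4, arr[mid]=13 -> 13 < 28, search right half
lo=5, hi=9, mid=7, arr[mid]=32 -> 32 > 28, search left half
lo=5, hi=6, mid=5, arr[mid]=19 -> 19 < 28, search right half
lo=6, hi=6, mid=6, arr[mid]=30 -> 30 > 28, search left half
lo=6 > hi=5, target 28 not found

Binary search determines that 28 is not in the array after 4 comparisons. The search space was exhausted without finding the target.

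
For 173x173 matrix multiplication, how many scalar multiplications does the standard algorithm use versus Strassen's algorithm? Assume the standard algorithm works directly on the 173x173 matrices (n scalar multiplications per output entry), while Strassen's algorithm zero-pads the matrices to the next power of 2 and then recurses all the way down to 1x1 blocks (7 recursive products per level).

Matrix multiplication for 173x173 matrices:

Strassen's algorithm requires power-of-2 dimensions. Pad 173x173 to 256x256 (next power of 2).

Standard algorithm: 173^3 = 5177717 multiplications
Strassen's algorithm: 7^(log2(256)) = 7^8 = 5764801 multiplications
Difference: 5177717 - 5764801 = -587084 (Strassen uses MORE here due to padding overhead — for small or just-over-power-of-2 n, padding can outweigh the per-level savings)

Standard: 5177717 multiplications (173^3). Strassen: 5764801 multiplications (7^8, after padding to 256x256). Strassen reduces 8 recursive multiplications to 7 at each level.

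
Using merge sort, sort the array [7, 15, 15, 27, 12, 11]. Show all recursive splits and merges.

Merge sort trace:

Split: [7, 15, 15, 27, 12, 11] -> [7, 15, 15] and [27, 12, 11]
  Split: [7, 15, 15] -> [7] and [15, 15]
    Split: [15, 15] -> [15] and [15]
    Merge: [15] + [15] -> [15, 15]
  Merge: [7] + [15, 15] -> [7, 15, 15]
  Split: [27, 12, 11] -> [27] and [12, 11]
    Split: [12, 11] -> [12] and [11]
    Merge: [12] + [11] -> [11, 12]
  Merge: [27] + [11, 12] -> [11, 12, 27]
Merge: [7, 15, 15] + [11, 12, 27] -> [7, 11, 12, 15, 15, 27]

Final sorted array: [7, 11, 12, 15, 15, 27]

The merge sort proceeds by recursively splitting the array and merging sorted halves.
After all merges, the sorted array is [7, 11, 12, 15, 15, 27].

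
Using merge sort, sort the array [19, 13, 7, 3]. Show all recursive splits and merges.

Merge sort trace:

Split: [19, 13, 7, 3] -> [19, 13] and [7, 3]
  Split: [19, 13] -> [19] and [13]
  Merge: [19] + [13] -> [13, 19]
  Split: [7, 3] -> [7] and [3]
  Merge: [7] + [3] -> [3, 7]
Merge: [13, 19] + [3, 7] -> [3, 7, 13, 19]

Final sorted array: [3, 7, 13, 19]

The merge sort proceeds by recursively splitting the array and merging sorted halves.
After all merges, the sorted array is [3, 7, 13, 19].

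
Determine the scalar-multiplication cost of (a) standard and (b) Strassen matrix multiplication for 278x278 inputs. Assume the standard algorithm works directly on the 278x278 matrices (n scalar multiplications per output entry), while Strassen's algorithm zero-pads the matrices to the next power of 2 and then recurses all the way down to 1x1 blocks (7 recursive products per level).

Matrix multiplication for 278x278 matrices:

Strassen's algorithm requires power-of-2 dimensions. Pad 278x278 to 512x512 (next power of 2).

Standard algorithm: 278^3 = 21484952 multiplications
Strassen's algorithm: 7^(log2(512)) = 7^9 = 40353607 multiplications
Difference: 21484952 - 40353607 = -18868655 (Strassen uses MORE here due to padding overhead — for small or just-over-power-of-2 n, padding can outweigh the per-level savings)

Standard: 21484952 multiplications (278^3). Strassen: 40353607 multiplications (7^9, after padding to 512x512). Strassen reduces 8 recursive multiplications to 7 at each level.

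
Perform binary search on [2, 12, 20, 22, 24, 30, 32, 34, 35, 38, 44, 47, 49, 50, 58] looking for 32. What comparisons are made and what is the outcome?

Binary search for 32 in [2, 12, 20, 22, 24, 30, 32, 34, 35, 38, 44, 47, 49, 50, 58]:

lo=0, hi=14, mid=7, arr[mid]=34 -> 34 > 32, search left half
lo=0, hi=6, mid=3, arr[mid]=22 -> 22 < 32, search right half
lo=4, hi=6, mid=5, arr[mid]=30 -> 30 < 32, search right half
lo=6, hi=6, mid=6, arr[mid]=32 -> Found target at index 6!

Binary search finds 32 at index 6 after 4 comparisons. The search repeatedly halves the search space by comparing with the middle element.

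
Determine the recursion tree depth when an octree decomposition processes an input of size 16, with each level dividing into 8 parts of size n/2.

For divide and conquer with division factor 2:

Problem sizes at each level:
Level 0: 16
Level 1: 8
Level 2: 4
Level 3: 2
Level 4: 1

The root is level 0 and the size-1 base case is level 4 (the tree spans levels 0 through 4, i.e. 5 levels counting the root), so the depth is the number of divisions: log_2(16) = 4

The recursion tree depth is log_2(16) = 4. At each level, the problem size is divided by 2, so it takes 4 divisions to reduce to a base case of size 1. The algorithm makes 8 recursive calls at each level.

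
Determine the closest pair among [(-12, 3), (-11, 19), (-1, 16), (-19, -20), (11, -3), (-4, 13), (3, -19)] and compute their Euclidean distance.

Computing all pairwise distances among 7 points:

d((-12, 3), (-11, 19)) = 16.0312
d((-12, 3), (-1, 16)) = 17.0294
d((-12, 3), (-19, -20)) = 24.0416
d((-12, 3), (11, -3)) = 23.7697
d((-12, 3), (-4, 13)) = 12.8062
d((-12, 3), (3, -19)) = 26.6271
d((-11, 19), (-1, 16)) = 10.4403
d((-11, 19), (-19, -20)) = 39.8121
d((-11, 19), (11, -3)) = 31.1127
d((-11, 19), (-4, 13)) = 9.2195
d((-11, 19), (3, -19)) = 40.4969
d((-1, 16), (-19, -20)) = 40.2492
d((-1, 16), (11, -3)) = 22.4722
d((-1, 16), (-4, 13)) = 4.2426 <-- minimum
d((-1, 16), (3, -19)) = 35.2278
d((-19, -20), (11, -3)) = 34.4819
d((-19, -20), (-4, 13)) = 36.2491
d((-19, -20), (3, -19)) = 22.0227
d((11, -3), (-4, 13)) = 21.9317
d((11, -3), (3, -19)) = 17.8885
d((-4, 13), (3, -19)) = 32.7567

Closest pair: (-1, 16) and (-4, 13) with distance 4.2426

The closest pair is (-1, 16) and (-4, 13) with Euclidean distance 4.2426. For 7 points, brute-force pairwise comparison is shown above. For large n, the divide-and-conquer algorithm (sort by x, recurse on halves, check the dividing strip) achieves O(n log n).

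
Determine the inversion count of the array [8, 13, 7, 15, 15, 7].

Finding inversions in [8, 13, 7, 15, 15, 7]:

(0, 2): arr[0]=8 > arr[2]=7
(0, 5): arr[0]=8 > arr[5]=7
(1, 2): arr[1]=13 > arr[2]=7
(1, 5): arr[1]=13 > arr[5]=7
(3, 5): arr[3]=15 > arr[5]=7
(4, 5): arr[4]=15 > arr[5]=7

Total inversions: 6

The array has 6 inversion(s): (0,2), (0,5), (1,2), (1,5), (3,5), (4,5). Each pair (i,j) satisfies i < j and arr[i] > arr[j].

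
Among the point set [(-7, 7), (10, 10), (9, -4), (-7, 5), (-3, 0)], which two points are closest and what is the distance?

Computing all pairwise distances among 5 points:

d((-7, 7), (10, 10)) = 17.2627
d((-7, 7), (9, -4)) = 19.4165
d((-7, 7), (-7, 5)) = 2.0 <-- minimum
d((-7, 7), (-3, 0)) = 8.0623
d((10, 10), (9, -4)) = 14.0357
d((10, 10), (-7, 5)) = 17.72
d((10, 10), (-3, 0)) = 16.4012
d((9, -4), (-7, 5)) = 18.3576
d((9, -4), (-3, 0)) = 12.6491
d((-7, 5), (-3, 0)) = 6.4031

Closest pair: (-7, 7) and (-7, 5) with distance 2.0

The closest pair is (-7, 7) and (-7, 5) with Euclidean distance 2.0. For 5 points, brute-force pairwise comparison is shown above. For large n, the divide-and-conquer algorithm (sort by x, recurse on halves, check the dividing strip) achieves O(n log n).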